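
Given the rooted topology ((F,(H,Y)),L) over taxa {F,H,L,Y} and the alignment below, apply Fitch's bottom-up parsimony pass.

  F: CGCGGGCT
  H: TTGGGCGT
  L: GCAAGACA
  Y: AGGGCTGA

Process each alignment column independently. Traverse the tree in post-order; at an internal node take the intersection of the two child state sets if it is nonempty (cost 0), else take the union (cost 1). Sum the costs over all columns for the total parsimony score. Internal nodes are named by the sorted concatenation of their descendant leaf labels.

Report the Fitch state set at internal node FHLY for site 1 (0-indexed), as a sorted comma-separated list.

site 0, node HY: H={T} ∪ Y={A} → {A,T} (+1)
site 0, node FHY: F={C} ∪ HY={A,T} → {A,C,T} (+1)
site 0, node FHLY: FHY={A,C,T} ∪ L={G} → {A,C,G,T} (+1)
site 1, node HY: H={T} ∪ Y={G} → {G,T} (+1)
site 1, node FHY: F={G} ∩ HY={G,T} → {G} (+0)
site 1, node FHLY: FHY={G} ∪ L={C} → {C,G} (+1)
site 2, node HY: H={G} ∩ Y={G} → {G} (+0)
site 2, node FHY: F={C} ∪ HY={G} → {C,G} (+1)
site 2, node FHLY: FHY={C,G} ∪ L={A} → {A,C,G} (+1)
site 3, node HY: H={G} ∩ Y={G} → {G} (+0)
site 3, node FHY: F={G} ∩ HY={G} → {G} (+0)
site 3, node FHLY: FHY={G} ∪ L={A} → {A,G} (+1)
site 4, node HY: H={G} ∪ Y={C} → {C,G} (+1)
site 4, node FHY: F={G} ∩ HY={C,G} → {G} (+0)
site 4, node FHLY: FHY={G} ∩ L={G} → {G} (+0)
site 5, node HY: H={C} ∪ Y={T} → {C,T} (+1)
site 5, node FHY: F={G} ∪ HY={C,T} → {C,G,T} (+1)
site 5, node FHLY: FHY={C,G,T} ∪ L={A} → {A,C,G,T} (+1)
site 6, node HY: H={G} ∩ Y={G} → {G} (+0)
site 6, node FHY: F={C} ∪ HY={G} → {C,G} (+1)
site 6, node FHLY: FHY={C,G} ∩ L={C} → {C} (+0)
site 7, node HY: H={T} ∪ Y={A} → {A,T} (+1)
site 7, node FHY: F={T} ∩ HY={A,T} → {T} (+0)
site 7, node FHLY: FHY={T} ∪ L={A} → {A,T} (+1)
per-site changes: [3, 2, 2, 1, 1, 3, 1, 2]; total = 15

C,G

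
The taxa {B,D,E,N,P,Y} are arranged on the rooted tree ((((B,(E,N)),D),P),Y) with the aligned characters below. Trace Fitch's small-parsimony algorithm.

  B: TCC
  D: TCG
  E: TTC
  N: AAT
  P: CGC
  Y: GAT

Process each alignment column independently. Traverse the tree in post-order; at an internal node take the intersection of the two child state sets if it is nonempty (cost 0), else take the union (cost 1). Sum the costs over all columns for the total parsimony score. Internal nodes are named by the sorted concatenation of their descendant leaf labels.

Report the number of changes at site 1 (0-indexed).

4

EN@0: {T} ∪ {A} = {A,T} (union, +1)
BEN@0: {T} ∩ {A,T} = {T} (intersection, +0)
BDEN@0: {T} ∩ {T} = {T} (intersection, +0)
BDENP@0: {T} ∪ {C} = {C,T} (union, +1)
BDENPY@0: {C,T} ∪ {G} = {C,G,T} (union, +1)
EN@1: {T} ∪ {A} = {A,T} (union, +1)
BEN@1: {C} ∪ {A,T} = {A,C,T} (union, +1)
BDEN@1: {A,C,T} ∩ {C} = {C} (intersection, +0)
BDENP@1: {C} ∪ {G} = {C,G} (union, +1)
BDENPY@1: {C,G} ∪ {A} = {A,C,G} (union, +1)
EN@2: {C} ∪ {T} = {C,T} (union, +1)
BEN@2: {C} ∩ {C,T} = {C} (intersection, +0)
BDEN@2: {C} ∪ {G} = {C,G} (union, +1)
BDENP@2: {C,G} ∩ {C} = {C} (intersection, +0)
BDENPY@2: {C} ∪ {T} = {C,T} (union, +1)
per-site changes: [3, 4, 3]; total = 10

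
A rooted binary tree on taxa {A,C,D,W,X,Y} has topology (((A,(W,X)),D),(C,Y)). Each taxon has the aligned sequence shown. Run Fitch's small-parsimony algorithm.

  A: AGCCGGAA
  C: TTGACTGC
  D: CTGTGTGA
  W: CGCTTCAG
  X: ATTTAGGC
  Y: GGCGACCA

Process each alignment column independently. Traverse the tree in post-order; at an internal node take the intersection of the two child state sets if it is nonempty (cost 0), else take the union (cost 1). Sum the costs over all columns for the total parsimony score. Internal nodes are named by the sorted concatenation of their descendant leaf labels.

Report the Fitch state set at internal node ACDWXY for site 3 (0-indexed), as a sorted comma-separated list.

A,G,T

[col 0] WX: children W:{C}, X:{A} ∪→ {A,C}; cost 1
[col 0] AWX: children A:{A}, WX:{A,C} ∩→ {A}; cost 0
[col 0] ADWX: children AWX:{A}, D:{C} ∪→ {A,C}; cost 1
[col 0] CY: children C:{T}, Y:{G} ∪→ {G,T}; cost 1
[col 0] ACDWXY: children ADWX:{A,C}, CY:{G,T} ∪→ {A,C,G,T}; cost 1
[col 1] WX: children W:{G}, X:{T} ∪→ {G,T}; cost 1
[col 1] AWX: children A:{G}, WX:{G,T} ∩→ {G}; cost 0
[col 1] ADWX: children AWX:{G}, D:{T} ∪→ {G,T}; cost 1
[col 1] CY: children C:{T}, Y:{G} ∪→ {G,T}; cost 1
[col 1] ACDWXY: children ADWX:{G,T}, CY:{G,T} ∩→ {G,T}; cost 0
[col 2] WX: children W:{C}, X:{T} ∪→ {C,T}; cost 1
[col 2] AWX: children A:{C}, WX:{C,T} ∩→ {C}; cost 0
[col 2] ADWX: children AWX:{C}, D:{G} ∪→ {C,G}; cost 1
[col 2] CY: children C:{G}, Y:{C} ∪→ {C,G}; cost 1
[col 2] ACDWXY: children ADWX:{C,G}, CY:{C,G} ∩→ {C,G}; cost 0
[col 3] WX: children W:{T}, X:{T} ∩→ {T}; cost 0
[col 3] AWX: children A:{C}, WX:{T} ∪→ {C,T}; cost 1
[col 3] ADWX: children AWX:{C,T}, D:{T} ∩→ {T}; cost 0
[col 3] CY: children C:{A}, Y:{G} ∪→ {A,G}; cost 1
[col 3] ACDWXY: children ADWX:{T}, CY:{A,G} ∪→ {A,G,T}; cost 1
[col 4] WX: children W:{T}, X:{A} ∪→ {A,T}; cost 1
[col 4] AWX: children A:{G}, WX:{A,T} ∪→ {A,G,T}; cost 1
[col 4] ADWX: children AWX:{A,G,T}, D:{G} ∩→ {G}; cost 0
[col 4] CY: children C:{C}, Y:{A} ∪→ {A,C}; cost 1
[col 4] ACDWXY: children ADWX:{G}, CY:{A,C} ∪→ {A,C,G}; cost 1
[col 5] WX: children W:{C}, X:{G} ∪→ {C,G}; cost 1
[col 5] AWX: children A:{G}, WX:{C,G} ∩→ {G}; cost 0
[col 5] ADWX: children AWX:{G}, D:{T} ∪→ {G,T}; cost 1
[col 5] CY: children C:{T}, Y:{C} ∪→ {C,T}; cost 1
[col 5] ACDWXY: children ADWX:{G,T}, CY:{C,T} ∩→ {T}; cost 0
[col 6] WX: children W:{A}, X:{G} ∪→ {A,G}; cost 1
[col 6] AWX: children A:{A}, WX:{A,G} ∩→ {A}; cost 0
[col 6] ADWX: children AWX:{A}, D:{G} ∪→ {A,G}; cost 1
[col 6] CY: children C:{G}, Y:{C} ∪→ {C,G}; cost 1
[col 6] ACDWXY: children ADWX:{A,G}, CY:{C,G} ∩→ {G}; cost 0
[col 7] WX: children W:{G}, X:{C} ∪→ {C,G}; cost 1
[col 7] AWX: children A:{A}, WX:{C,G} ∪→ {A,C,G}; cost 1
[col 7] ADWX: children AWX:{A,C,G}, D:{A} ∩→ {A}; cost 0
[col 7] CY: children C:{C}, Y:{A} ∪→ {A,C}; cost 1
[col 7] ACDWXY: children ADWX:{A}, CY:{A,C} ∩→ {A}; cost 0
per-site changes: [4, 3, 3, 3, 4, 3, 3, 3]; total = 26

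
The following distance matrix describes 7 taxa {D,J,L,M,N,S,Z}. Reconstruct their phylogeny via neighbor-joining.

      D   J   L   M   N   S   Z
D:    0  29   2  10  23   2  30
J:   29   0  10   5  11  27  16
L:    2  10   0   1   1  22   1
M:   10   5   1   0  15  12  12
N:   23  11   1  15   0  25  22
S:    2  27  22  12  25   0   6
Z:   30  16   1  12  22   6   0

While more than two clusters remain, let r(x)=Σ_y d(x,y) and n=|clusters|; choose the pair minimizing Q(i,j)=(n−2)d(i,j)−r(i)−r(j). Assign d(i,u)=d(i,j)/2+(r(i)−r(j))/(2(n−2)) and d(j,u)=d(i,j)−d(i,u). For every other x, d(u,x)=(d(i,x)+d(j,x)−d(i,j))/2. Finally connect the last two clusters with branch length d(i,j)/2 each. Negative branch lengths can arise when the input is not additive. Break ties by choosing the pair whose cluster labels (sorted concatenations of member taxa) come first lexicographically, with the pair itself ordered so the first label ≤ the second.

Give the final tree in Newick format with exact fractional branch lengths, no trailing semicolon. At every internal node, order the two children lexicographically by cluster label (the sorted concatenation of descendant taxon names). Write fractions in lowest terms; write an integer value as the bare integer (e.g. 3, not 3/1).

iteration 1: select D,S (d=2, Q=-180); attach at lengths (6/5, 4/5); label the merged cluster DS
  updated: d(DS,J)=27, d(DS,L)=11, d(DS,M)=10, d(DS,N)=23, d(DS,Z)=17
iteration 2: select J,N (d=11, Q=-97); attach at lengths (41/8, 47/8); label the merged cluster JN
  updated: d(DS,JN)=39/2, d(JN,L)=0, d(JN,M)=9/2, d(JN,Z)=27/2
iteration 3: select DS,M (d=10, Q=-55); attach at lengths (10, 0); label the merged cluster DMS
  updated: d(DMS,JN)=7, d(DMS,L)=1, d(DMS,Z)=19/2
iteration 4: select DMS,JN (d=7, Q=-24); attach at lengths (11/4, 17/4); label the merged cluster DJMNS
  updated: d(DJMNS,L)=-3, d(DJMNS,Z)=8
iteration 5: select DJMNS,L (d=-3, Q=-6); attach at lengths (2, -5); label the merged cluster DJLMNS
  updated: d(DJLMNS,Z)=6
iteration 6: select DJLMNS,Z (d=6); attach at lengths (3, 3); label the merged cluster DJLMNSZ
final tree: (((((D:6/5,S:4/5):10,M:0):11/4,(J:41/8,N:47/8):17/4):2,L:-5):3,Z:3)
total length: 33

(((((D:6/5,S:4/5):10,M:0):11/4,(J:41/8,N:47/8):17/4):2,L:-5):3,Z:3)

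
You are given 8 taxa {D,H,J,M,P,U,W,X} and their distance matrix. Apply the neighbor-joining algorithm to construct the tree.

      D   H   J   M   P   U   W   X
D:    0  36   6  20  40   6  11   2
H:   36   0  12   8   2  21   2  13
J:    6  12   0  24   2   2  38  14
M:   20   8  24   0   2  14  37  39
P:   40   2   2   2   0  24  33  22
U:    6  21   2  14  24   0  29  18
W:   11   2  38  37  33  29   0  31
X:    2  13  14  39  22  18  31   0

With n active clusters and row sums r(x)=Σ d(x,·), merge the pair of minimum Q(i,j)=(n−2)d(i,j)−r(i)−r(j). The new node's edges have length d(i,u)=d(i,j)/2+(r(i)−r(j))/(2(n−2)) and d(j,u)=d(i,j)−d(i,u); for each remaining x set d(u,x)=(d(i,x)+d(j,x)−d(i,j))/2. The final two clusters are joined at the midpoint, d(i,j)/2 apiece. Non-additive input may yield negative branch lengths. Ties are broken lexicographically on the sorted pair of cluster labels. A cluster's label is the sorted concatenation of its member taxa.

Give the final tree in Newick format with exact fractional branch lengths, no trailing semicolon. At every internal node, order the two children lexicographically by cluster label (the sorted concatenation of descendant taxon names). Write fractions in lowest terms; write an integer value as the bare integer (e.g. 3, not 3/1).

((((D:-9/4,X:17/4):15/2,((H:-25/4,W:33/4):75/8,(M:12/5,P:-2/5):69/8):8):3/2,J:-1/4):9/8,U:9/8)

iteration 1: select H,W (d=2, Q=-263); attach at lengths (-25/4, 33/4); label the merged cluster HW
  updated: d(D,HW)=45/2, d(HW,J)=24, d(HW,M)=43/2, d(HW,P)=33/2, d(HW,U)=24, d(HW,X)=21
iteration 2: select M,P (d=2, Q=-217); attach at lengths (12/5, -2/5); label the merged cluster MP
  updated: d(D,MP)=29, d(HW,MP)=18, d(J,MP)=12, d(MP,U)=18, d(MP,X)=59/2
iteration 3: select HW,MP (d=18, Q=-144); attach at lengths (75/8, 69/8); label the merged cluster HMPW
  updated: d(D,HMPW)=67/4, d(HMPW,J)=9, d(HMPW,U)=12, d(HMPW,X)=65/4
iteration 4: select D,X (d=2, Q=-75); attach at lengths (-9/4, 17/4); label the merged cluster DX
  updated: d(DX,HMPW)=31/2, d(DX,J)=9, d(DX,U)=11
iteration 5: select DX,HMPW (d=31/2, Q=-41); attach at lengths (15/2, 8); label the merged cluster DHMPWX
  updated: d(DHMPWX,J)=5/4, d(DHMPWX,U)=15/4
iteration 6: select DHMPWX,J (d=5/4, Q=-7); attach at lengths (3/2, -1/4); label the merged cluster DHJMPWX
  updated: d(DHJMPWX,U)=9/4
iteration 7: select DHJMPWX,U (d=9/4); attach at lengths (9/8, 9/8); label the merged cluster DHJMPUWX
final tree: ((((D:-9/4,X:17/4):15/2,((H:-25/4,W:33/4):75/8,(M:12/5,P:-2/5):69/8):8):3/2,J:-1/4):9/8,U:9/8)
total length: 43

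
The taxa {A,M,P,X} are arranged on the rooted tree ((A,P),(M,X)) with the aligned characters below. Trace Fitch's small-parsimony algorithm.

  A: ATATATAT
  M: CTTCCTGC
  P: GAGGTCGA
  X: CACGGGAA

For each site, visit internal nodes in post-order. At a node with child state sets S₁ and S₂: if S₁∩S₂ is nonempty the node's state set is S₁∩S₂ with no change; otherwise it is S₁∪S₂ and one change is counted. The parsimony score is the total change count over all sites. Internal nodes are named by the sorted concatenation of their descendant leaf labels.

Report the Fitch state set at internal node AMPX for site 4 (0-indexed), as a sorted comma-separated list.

A,C,G,T

AP@0: {A} ∪ {G} = {A,G} (union, +1)
MX@0: {C} ∩ {C} = {C} (intersection, +0)
AMPX@0: {A,G} ∪ {C} = {A,C,G} (union, +1)
AP@1: {T} ∪ {A} = {A,T} (union, +1)
MX@1: {T} ∪ {A} = {A,T} (union, +1)
AMPX@1: {A,T} ∩ {A,T} = {A,T} (intersection, +0)
AP@2: {A} ∪ {G} = {A,G} (union, +1)
MX@2: {T} ∪ {C} = {C,T} (union, +1)
AMPX@2: {A,G} ∪ {C,T} = {A,C,G,T} (union, +1)
AP@3: {T} ∪ {G} = {G,T} (union, +1)
MX@3: {C} ∪ {G} = {C,G} (union, +1)
AMPX@3: {G,T} ∩ {C,G} = {G} (intersection, +0)
AP@4: {A} ∪ {T} = {A,T} (union, +1)
MX@4: {C} ∪ {G} = {C,G} (union, +1)
AMPX@4: {A,T} ∪ {C,G} = {A,C,G,T} (union, +1)
AP@5: {T} ∪ {C} = {C,T} (union, +1)
MX@5: {T} ∪ {G} = {G,T} (union, +1)
AMPX@5: {C,T} ∩ {G,T} = {T} (intersection, +0)
AP@6: {A} ∪ {G} = {A,G} (union, +1)
MX@6: {G} ∪ {A} = {A,G} (union, +1)
AMPX@6: {A,G} ∩ {A,G} = {A,G} (intersection, +0)
AP@7: {T} ∪ {A} = {A,T} (union, +1)
MX@7: {C} ∪ {A} = {A,C} (union, +1)
AMPX@7: {A,T} ∩ {A,C} = {A} (intersection, +0)
per-site changes: [2, 2, 3, 2, 3, 2, 2, 2]; total = 18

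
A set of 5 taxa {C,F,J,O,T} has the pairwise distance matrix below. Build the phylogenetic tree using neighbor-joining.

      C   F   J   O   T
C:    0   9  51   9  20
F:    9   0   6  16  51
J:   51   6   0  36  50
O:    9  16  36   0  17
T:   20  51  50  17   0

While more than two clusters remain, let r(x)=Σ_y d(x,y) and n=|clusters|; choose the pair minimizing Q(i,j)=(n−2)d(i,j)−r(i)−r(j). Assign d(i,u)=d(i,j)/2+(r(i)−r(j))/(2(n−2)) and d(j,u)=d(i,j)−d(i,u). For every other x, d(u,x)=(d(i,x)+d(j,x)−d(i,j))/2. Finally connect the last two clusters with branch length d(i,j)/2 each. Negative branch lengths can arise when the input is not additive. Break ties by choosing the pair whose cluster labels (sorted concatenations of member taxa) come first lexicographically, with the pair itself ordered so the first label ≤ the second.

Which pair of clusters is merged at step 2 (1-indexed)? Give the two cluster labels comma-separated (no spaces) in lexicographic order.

C,T

iteration 1: select F,J (d=6, Q=-207); attach at lengths (-43/6, 79/6); label the merged cluster FJ
  updated: d(C,FJ)=27, d(FJ,O)=23, d(FJ,T)=95/2
iteration 2: select C,T (d=20, Q=-201/2); attach at lengths (23/8, 137/8); label the merged cluster CT
  updated: d(CT,FJ)=109/4, d(CT,O)=3
iteration 3: select CT,FJ (d=109/4, Q=-213/4); attach at lengths (29/8, 189/8); label the merged cluster CFJT
  updated: d(CFJT,O)=-5/8
iteration 4: select CFJT,O (d=-5/8); attach at lengths (-5/16, -5/16); label the merged cluster CFJOT
final tree: (((C:23/8,T:137/8):29/8,(F:-43/6,J:79/6):189/8):-5/16,O:-5/16)
total length: 421/8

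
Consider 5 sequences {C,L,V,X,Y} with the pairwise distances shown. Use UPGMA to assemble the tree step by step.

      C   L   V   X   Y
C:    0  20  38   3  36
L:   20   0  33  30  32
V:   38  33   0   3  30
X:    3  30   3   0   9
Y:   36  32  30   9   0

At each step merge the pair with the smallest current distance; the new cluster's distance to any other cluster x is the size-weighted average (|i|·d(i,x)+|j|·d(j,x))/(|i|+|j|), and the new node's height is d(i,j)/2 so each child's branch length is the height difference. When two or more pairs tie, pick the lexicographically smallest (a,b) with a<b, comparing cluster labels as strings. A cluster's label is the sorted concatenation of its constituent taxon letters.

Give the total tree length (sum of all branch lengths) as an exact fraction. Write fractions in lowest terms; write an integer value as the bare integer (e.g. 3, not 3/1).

1. join C+X (d=3) ⇒ CX; edges |C|=3/2, |X|=3/2
  updated: d(CX,L)=25, d(CX,V)=41/2, d(CX,Y)=45/2
2. join CX+V (d=41/2) ⇒ CVX; edges |CX|=35/4, |V|=41/4
  updated: d(CVX,L)=83/3, d(CVX,Y)=25
3. join CVX+Y (d=25) ⇒ CVXY; edges |CVX|=9/4, |Y|=25/2
  updated: d(CVXY,L)=115/4
4. join CVXY+L (d=115/4) ⇒ CLVXY; edges |CVXY|=15/8, |L|=115/8
final tree: ((((C:3/2,X:3/2):35/4,V:41/4):9/4,Y:25/2):15/8,L:115/8)
total length: 53

53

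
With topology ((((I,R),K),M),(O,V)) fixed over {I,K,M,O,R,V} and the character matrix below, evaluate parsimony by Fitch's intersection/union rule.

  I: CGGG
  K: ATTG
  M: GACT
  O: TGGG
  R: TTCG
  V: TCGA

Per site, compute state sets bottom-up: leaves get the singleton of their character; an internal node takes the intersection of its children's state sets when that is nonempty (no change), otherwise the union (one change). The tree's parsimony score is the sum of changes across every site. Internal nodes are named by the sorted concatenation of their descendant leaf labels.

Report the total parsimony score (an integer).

[col 0] IR: children I:{C}, R:{T} ∪→ {C,T}; cost 1
[col 0] IKR: children IR:{C,T}, K:{A} ∪→ {A,C,T}; cost 1
[col 0] IKMR: children IKR:{A,C,T}, M:{G} ∪→ {A,C,G,T}; cost 1
[col 0] OV: children O:{T}, V:{T} ∩→ {T}; cost 0
[col 0] IKMORV: children IKMR:{A,C,G,T}, OV:{T} ∩→ {T}; cost 0
[col 1] IR: children I:{G}, R:{T} ∪→ {G,T}; cost 1
[col 1] IKR: children IR:{G,T}, K:{T} ∩→ {T}; cost 0
[col 1] IKMR: children IKR:{T}, M:{A} ∪→ {A,T}; cost 1
[col 1] OV: children O:{G}, V:{C} ∪→ {C,G}; cost 1
[col 1] IKMORV: children IKMR:{A,T}, OV:{C,G} ∪→ {A,C,G,T}; cost 1
[col 2] IR: children I:{G}, R:{C} ∪→ {C,G}; cost 1
[col 2] IKR: children IR:{C,G}, K:{T} ∪→ {C,G,T}; cost 1
[col 2] IKMR: children IKR:{C,G,T}, M:{C} ∩→ {C}; cost 0
[col 2] OV: children O:{G}, V:{G} ∩→ {G}; cost 0
[col 2] IKMORV: children IKMR:{C}, OV:{G} ∪→ {C,G}; cost 1
[col 3] IR: children I:{G}, R:{G} ∩→ {G}; cost 0
[col 3] IKR: children IR:{G}, K:{G} ∩→ {G}; cost 0
[col 3] IKMR: children IKR:{G}, M:{T} ∪→ {G,T}; cost 1
[col 3] OV: children O:{G}, V:{A} ∪→ {A,G}; cost 1
[col 3] IKMORV: children IKMR:{G,T}, OV:{A,G} ∩→ {G}; cost 0
per-site changes: [3, 4, 3, 2]; total = 12

12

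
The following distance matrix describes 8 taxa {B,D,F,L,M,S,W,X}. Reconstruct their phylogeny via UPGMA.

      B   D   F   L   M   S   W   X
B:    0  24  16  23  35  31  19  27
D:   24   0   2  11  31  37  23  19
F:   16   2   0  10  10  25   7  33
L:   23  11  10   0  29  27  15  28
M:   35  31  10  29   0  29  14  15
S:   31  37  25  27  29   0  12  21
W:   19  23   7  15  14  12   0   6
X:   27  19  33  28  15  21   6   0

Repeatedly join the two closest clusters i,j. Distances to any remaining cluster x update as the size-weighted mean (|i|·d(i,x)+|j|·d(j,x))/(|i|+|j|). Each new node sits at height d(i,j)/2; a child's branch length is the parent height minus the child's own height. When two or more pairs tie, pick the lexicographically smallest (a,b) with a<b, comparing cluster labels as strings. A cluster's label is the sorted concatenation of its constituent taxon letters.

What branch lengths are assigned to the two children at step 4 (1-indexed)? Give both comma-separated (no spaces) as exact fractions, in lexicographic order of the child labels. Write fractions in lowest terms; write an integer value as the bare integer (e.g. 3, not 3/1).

29/4,17/4

iteration 1: select D,F (d=2); attach at lengths (1, 1); label the merged cluster DF
  updated: d(B,DF)=20, d(DF,L)=21/2, d(DF,M)=41/2, d(DF,S)=31, d(DF,W)=15, d(DF,X)=26
iteration 2: select W,X (d=6); attach at lengths (3, 3); label the merged cluster WX
  updated: d(B,WX)=23, d(DF,WX)=41/2, d(L,WX)=43/2, d(M,WX)=29/2, d(S,WX)=33/2
iteration 3: select DF,L (d=21/2); attach at lengths (17/4, 21/4); label the merged cluster DFL
  updated: d(B,DFL)=21, d(DFL,M)=70/3, d(DFL,S)=89/3, d(DFL,WX)=125/6
iteration 4: select M,WX (d=29/2); attach at lengths (29/4, 17/4); label the merged cluster MWX
  updated: d(B,MWX)=27, d(DFL,MWX)=65/3, d(MWX,S)=62/3
iteration 5: select MWX,S (d=62/3); attach at lengths (37/12, 31/3); label the merged cluster MSWX
  updated: d(B,MSWX)=28, d(DFL,MSWX)=71/3
iteration 6: select B,DFL (d=21); attach at lengths (21/2, 21/4); label the merged cluster BDFL
  updated: d(BDFL,MSWX)=99/4
iteration 7: select BDFL,MSWX (d=99/4); attach at lengths (15/8, 49/24); label the merged cluster BDFLMSWX
final tree: ((B:21/2,((D:1,F:1):17/4,L:21/4):21/4):15/8,((M:29/4,(W:3,X:3):17/4):37/12,S:31/3):49/24)
total length: 745/12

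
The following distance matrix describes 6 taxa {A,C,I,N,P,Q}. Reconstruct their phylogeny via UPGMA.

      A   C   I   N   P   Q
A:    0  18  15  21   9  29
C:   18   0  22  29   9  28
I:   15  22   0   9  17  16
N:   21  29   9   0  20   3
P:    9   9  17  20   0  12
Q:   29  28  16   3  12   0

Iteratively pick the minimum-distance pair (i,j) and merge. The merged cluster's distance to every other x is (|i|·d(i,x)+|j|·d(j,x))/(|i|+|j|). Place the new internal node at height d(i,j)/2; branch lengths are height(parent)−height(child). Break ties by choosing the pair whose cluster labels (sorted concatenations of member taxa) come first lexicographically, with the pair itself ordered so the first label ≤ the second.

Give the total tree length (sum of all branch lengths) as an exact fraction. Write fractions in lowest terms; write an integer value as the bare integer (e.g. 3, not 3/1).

step 1: merge (N,Q) at d=3; branch lengths N→3/2, Q→3/2; new cluster NQ
  updated: d(A,NQ)=25, d(C,NQ)=57/2, d(I,NQ)=25/2, d(NQ,P)=16
step 2: merge (A,P) at d=9; branch lengths A→9/2, P→9/2; new cluster AP
  updated: d(AP,C)=27/2, d(AP,I)=16, d(AP,NQ)=41/2
step 3: merge (I,NQ) at d=25/2; branch lengths I→25/4, NQ→19/4; new cluster INQ
  updated: d(AP,INQ)=19, d(C,INQ)=79/3
step 4: merge (AP,C) at d=27/2; branch lengths AP→9/4, C→27/4; new cluster ACP
  updated: d(ACP,INQ)=193/9
step 5: merge (ACP,INQ) at d=193/9; branch lengths ACP→143/36, INQ→161/36; new cluster ACINPQ
final tree: (((A:9/2,P:9/2):9/4,C:27/4):143/36,(I:25/4,(N:3/2,Q:3/2):19/4):161/36)
total length: 364/9

364/9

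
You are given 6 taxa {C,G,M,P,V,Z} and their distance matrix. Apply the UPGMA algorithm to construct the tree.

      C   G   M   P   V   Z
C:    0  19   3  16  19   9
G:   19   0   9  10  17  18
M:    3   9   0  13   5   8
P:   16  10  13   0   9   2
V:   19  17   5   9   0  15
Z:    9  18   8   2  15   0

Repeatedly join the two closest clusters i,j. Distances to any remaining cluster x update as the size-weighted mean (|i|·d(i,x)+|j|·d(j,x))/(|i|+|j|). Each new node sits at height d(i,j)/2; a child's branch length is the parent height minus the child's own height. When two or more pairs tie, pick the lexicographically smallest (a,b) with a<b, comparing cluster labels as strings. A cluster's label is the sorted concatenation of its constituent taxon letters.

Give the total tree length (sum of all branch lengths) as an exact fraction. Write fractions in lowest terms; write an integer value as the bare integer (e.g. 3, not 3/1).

step 1: merge (P,Z) at d=2; branch lengths P→1, Z→1; new cluster PZ
  updated: d(C,PZ)=25/2, d(G,PZ)=14, d(M,PZ)=21/2, d(PZ,V)=12
step 2: merge (C,M) at d=3; branch lengths C→3/2, M→3/2; new cluster CM
  updated: d(CM,G)=14, d(CM,PZ)=23/2, d(CM,V)=12
step 3: merge (CM,PZ) at d=23/2; branch lengths CM→17/4, PZ→19/4; new cluster CMPZ
  updated: d(CMPZ,G)=14, d(CMPZ,V)=12
step 4: merge (CMPZ,V) at d=12; branch lengths CMPZ→1/4, V→6; new cluster CMPVZ
  updated: d(CMPVZ,G)=73/5
step 5: merge (CMPVZ,G) at d=73/5; branch lengths CMPVZ→13/10, G→73/10; new cluster CGMPVZ
final tree: ((((C:3/2,M:3/2):17/4,(P:1,Z:1):19/4):1/4,V:6):13/10,G:73/10)
total length: 577/20

577/20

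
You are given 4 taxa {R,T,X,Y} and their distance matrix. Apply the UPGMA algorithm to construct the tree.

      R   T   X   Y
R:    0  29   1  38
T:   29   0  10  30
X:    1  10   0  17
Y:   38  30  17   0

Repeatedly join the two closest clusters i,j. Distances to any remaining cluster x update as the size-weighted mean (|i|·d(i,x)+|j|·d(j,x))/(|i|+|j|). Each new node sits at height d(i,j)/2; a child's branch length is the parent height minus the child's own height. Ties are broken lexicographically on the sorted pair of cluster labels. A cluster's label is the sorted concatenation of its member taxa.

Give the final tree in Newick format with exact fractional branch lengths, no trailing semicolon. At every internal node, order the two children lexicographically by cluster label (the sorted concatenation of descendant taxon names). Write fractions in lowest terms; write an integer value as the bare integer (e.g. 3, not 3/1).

(((R:1/2,X:1/2):37/4,T:39/4):53/12,Y:85/6)

step 1: merge (R,X) at d=1; branch lengths R→1/2, X→1/2; new cluster RX
  updated: d(RX,T)=39/2, d(RX,Y)=55/2
step 2: merge (RX,T) at d=39/2; branch lengths RX→37/4, T→39/4; new cluster RTX
  updated: d(RTX,Y)=85/3
step 3: merge (RTX,Y) at d=85/3; branch lengths RTX→53/12, Y→85/6; new cluster RTXY
final tree: (((R:1/2,X:1/2):37/4,T:39/4):53/12,Y:85/6)
total length: 463/12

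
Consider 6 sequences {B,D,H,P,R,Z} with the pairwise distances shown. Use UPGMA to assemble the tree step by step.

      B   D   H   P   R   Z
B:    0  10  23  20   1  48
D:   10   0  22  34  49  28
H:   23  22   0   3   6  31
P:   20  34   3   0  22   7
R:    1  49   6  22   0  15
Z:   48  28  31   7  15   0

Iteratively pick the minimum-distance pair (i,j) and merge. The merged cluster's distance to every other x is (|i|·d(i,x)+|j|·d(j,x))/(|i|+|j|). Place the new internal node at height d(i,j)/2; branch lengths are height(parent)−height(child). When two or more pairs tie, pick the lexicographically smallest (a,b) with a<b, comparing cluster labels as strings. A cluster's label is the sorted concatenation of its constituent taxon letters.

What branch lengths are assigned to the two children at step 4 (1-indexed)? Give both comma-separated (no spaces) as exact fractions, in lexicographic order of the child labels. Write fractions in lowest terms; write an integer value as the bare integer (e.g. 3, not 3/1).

1. join B+R (d=1) ⇒ BR; edges |B|=1/2, |R|=1/2
  updated: d(BR,D)=59/2, d(BR,H)=29/2, d(BR,P)=21, d(BR,Z)=63/2
2. join H+P (d=3) ⇒ HP; edges |H|=3/2, |P|=3/2
  updated: d(BR,HP)=71/4, d(D,HP)=28, d(HP,Z)=19
3. join BR+HP (d=71/4) ⇒ BHPR; edges |BR|=67/8, |HP|=59/8
  updated: d(BHPR,D)=115/4, d(BHPR,Z)=101/4
4. join BHPR+Z (d=101/4) ⇒ BHPRZ; edges |BHPR|=15/4, |Z|=101/8
  updated: d(BHPRZ,D)=143/5
5. join BHPRZ+D (d=143/5) ⇒ BDHPRZ; edges |BHPRZ|=67/40, |D|=143/10
final tree: ((((B:1/2,R:1/2):67/8,(H:3/2,P:3/2):59/8):15/4,Z:101/8):67/40,D:143/10)
total length: 521/10

15/4,101/8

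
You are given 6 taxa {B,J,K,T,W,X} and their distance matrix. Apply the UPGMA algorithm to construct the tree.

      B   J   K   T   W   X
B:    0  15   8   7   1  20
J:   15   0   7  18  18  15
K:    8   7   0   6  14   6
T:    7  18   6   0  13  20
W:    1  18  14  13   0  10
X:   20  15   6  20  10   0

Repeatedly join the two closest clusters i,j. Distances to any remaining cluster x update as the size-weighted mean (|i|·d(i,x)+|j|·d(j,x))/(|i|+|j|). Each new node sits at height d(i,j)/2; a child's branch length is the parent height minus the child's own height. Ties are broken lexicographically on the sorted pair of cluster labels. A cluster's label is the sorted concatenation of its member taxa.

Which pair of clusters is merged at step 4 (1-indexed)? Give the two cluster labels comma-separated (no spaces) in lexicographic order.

1. join B+W (d=1) ⇒ BW; edges |B|=1/2, |W|=1/2
  updated: d(BW,J)=33/2, d(BW,K)=11, d(BW,T)=10, d(BW,X)=15
2. join K+T (d=6) ⇒ KT; edges |K|=3, |T|=3
  updated: d(BW,KT)=21/2, d(J,KT)=25/2, d(KT,X)=13
3. join BW+KT (d=21/2) ⇒ BKTW; edges |BW|=19/4, |KT|=9/4
  updated: d(BKTW,J)=29/2, d(BKTW,X)=14
4. join BKTW+X (d=14) ⇒ BKTWX; edges |BKTW|=7/4, |X|=7
  updated: d(BKTWX,J)=73/5
5. join BKTWX+J (d=73/5) ⇒ BJKTWX; edges |BKTWX|=3/10, |J|=73/10
final tree: ((((B:1/2,W:1/2):19/4,(K:3,T:3):9/4):7/4,X:7):3/10,J:73/10)
total length: 607/20

BKTW,X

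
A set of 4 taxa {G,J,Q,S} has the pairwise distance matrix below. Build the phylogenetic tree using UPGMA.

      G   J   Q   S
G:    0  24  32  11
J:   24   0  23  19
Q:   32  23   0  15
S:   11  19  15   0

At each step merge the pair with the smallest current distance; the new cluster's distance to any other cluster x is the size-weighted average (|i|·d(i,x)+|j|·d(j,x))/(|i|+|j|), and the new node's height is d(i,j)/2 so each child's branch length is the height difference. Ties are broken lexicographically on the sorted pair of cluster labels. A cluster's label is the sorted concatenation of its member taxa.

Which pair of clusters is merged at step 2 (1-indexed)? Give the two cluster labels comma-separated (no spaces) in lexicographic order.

step 1: merge (G,S) at d=11; branch lengths G→11/2, S→11/2; new cluster GS
  updated: d(GS,J)=43/2, d(GS,Q)=47/2
step 2: merge (GS,J) at d=43/2; branch lengths GS→21/4, J→43/4; new cluster GJS
  updated: d(GJS,Q)=70/3
step 3: merge (GJS,Q) at d=70/3; branch lengths GJS→11/12, Q→35/3; new cluster GJQS
final tree: (((G:11/2,S:11/2):21/4,J:43/4):11/12,Q:35/3)
total length: 475/12

GS,J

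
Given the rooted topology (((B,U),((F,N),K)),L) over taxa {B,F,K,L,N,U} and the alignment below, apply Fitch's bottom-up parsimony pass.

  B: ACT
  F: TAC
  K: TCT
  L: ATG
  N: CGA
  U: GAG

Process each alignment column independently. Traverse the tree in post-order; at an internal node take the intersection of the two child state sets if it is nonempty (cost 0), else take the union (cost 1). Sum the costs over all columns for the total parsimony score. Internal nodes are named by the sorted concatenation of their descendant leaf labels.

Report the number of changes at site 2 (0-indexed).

4

[col 0] BU: children B:{A}, U:{G} ∪→ {A,G}; cost 1
[col 0] FN: children F:{T}, N:{C} ∪→ {C,T}; cost 1
[col 0] FKN: children FN:{C,T}, K:{T} ∩→ {T}; cost 0
[col 0] BFKNU: children BU:{A,G}, FKN:{T} ∪→ {A,G,T}; cost 1
[col 0] BFKLNU: children BFKNU:{A,G,T}, L:{A} ∩→ {A}; cost 0
[col 1] BU: children B:{C}, U:{A} ∪→ {A,C}; cost 1
[col 1] FN: children F:{A}, N:{G} ∪→ {A,G}; cost 1
[col 1] FKN: children FN:{A,G}, K:{C} ∪→ {A,C,G}; cost 1
[col 1] BFKNU: children BU:{A,C}, FKN:{A,C,G} ∩→ {A,C}; cost 0
[col 1] BFKLNU: children BFKNU:{A,C}, L:{T} ∪→ {A,C,T}; cost 1
[col 2] BU: children B:{T}, U:{G} ∪→ {G,T}; cost 1
[col 2] FN: children F:{C}, N:{A} ∪→ {A,C}; cost 1
[col 2] FKN: children FN:{A,C}, K:{T} ∪→ {A,C,T}; cost 1
[col 2] BFKNU: children BU:{G,T}, FKN:{A,C,T} ∩→ {T}; cost 0
[col 2] BFKLNU: children BFKNU:{T}, L:{G} ∪→ {G,T}; cost 1
per-site changes: [3, 4, 4]; total = 11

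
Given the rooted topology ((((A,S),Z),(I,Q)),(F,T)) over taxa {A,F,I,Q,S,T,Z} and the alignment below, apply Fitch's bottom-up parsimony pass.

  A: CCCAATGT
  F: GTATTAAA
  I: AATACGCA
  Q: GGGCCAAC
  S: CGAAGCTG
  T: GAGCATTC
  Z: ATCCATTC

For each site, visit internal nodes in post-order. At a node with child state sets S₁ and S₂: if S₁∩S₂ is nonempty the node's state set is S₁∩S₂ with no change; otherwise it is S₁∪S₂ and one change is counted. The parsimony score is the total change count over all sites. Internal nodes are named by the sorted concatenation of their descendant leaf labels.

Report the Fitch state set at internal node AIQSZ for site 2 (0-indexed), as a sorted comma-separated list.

C,G,T

[col 0] AS: children A:{C}, S:{C} ∩→ {C}; cost 0
[col 0] ASZ: children AS:{C}, Z:{A} ∪→ {A,C}; cost 1
[col 0] IQ: children I:{A}, Q:{G} ∪→ {A,G}; cost 1
[col 0] AIQSZ: children ASZ:{A,C}, IQ:{A,G} ∩→ {A}; cost 0
[col 0] FT: children F:{G}, T:{G} ∩→ {G}; cost 0
[col 0] AFIQSTZ: children AIQSZ:{A}, FT:{G} ∪→ {A,G}; cost 1
[col 1] AS: children A:{C}, S:{G} ∪→ {C,G}; cost 1
[col 1] ASZ: children AS:{C,G}, Z:{T} ∪→ {C,G,T}; cost 1
[col 1] IQ: children I:{A}, Q:{G} ∪→ {A,G}; cost 1
[col 1] AIQSZ: children ASZ:{C,G,T}, IQ:{A,G} ∩→ {G}; cost 0
[col 1] FT: children F:{T}, T:{A} ∪→ {A,T}; cost 1
[col 1] AFIQSTZ: children AIQSZ:{G}, FT:{A,T} ∪→ {A,G,T}; cost 1
[col 2] AS: children A:{C}, S:{A} ∪→ {A,C}; cost 1
[col 2] ASZ: children AS:{A,C}, Z:{C} ∩→ {C}; cost 0
[col 2] IQ: children I:{T}, Q:{G} ∪→ {G,T}; cost 1
[col 2] AIQSZ: children ASZ:{C}, IQ:{G,T} ∪→ {C,G,T}; cost 1
[col 2] FT: children F:{A}, T:{G} ∪→ {A,G}; cost 1
[col 2] AFIQSTZ: children AIQSZ:{C,G,T}, FT:{A,G} ∩→ {G}; cost 0
[col 3] AS: children A:{A}, S:{A} ∩→ {A}; cost 0
[col 3] ASZ: children AS:{A}, Z:{C} ∪→ {A,C}; cost 1
[col 3] IQ: children I:{A}, Q:{C} ∪→ {A,C}; cost 1
[col 3] AIQSZ: children ASZ:{A,C}, IQ:{A,C} ∩→ {A,C}; cost 0
[col 3] FT: children F:{T}, T:{C} ∪→ {C,T}; cost 1
[col 3] AFIQSTZ: children AIQSZ:{A,C}, FT:{C,T} ∩→ {C}; cost 0
[col 4] AS: children A:{A}, S:{G} ∪→ {A,G}; cost 1
[col 4] ASZ: children AS:{A,G}, Z:{A} ∩→ {A}; cost 0
[col 4] IQ: children I:{C}, Q:{C} ∩→ {C}; cost 0
[col 4] AIQSZ: children ASZ:{A}, IQ:{C} ∪→ {A,C}; cost 1
[col 4] FT: children F:{T}, T:{A} ∪→ {A,T}; cost 1
[col 4] AFIQSTZ: children AIQSZ:{A,C}, FT:{A,T} ∩→ {A}; cost 0
[col 5] AS: children A:{T}, S:{C} ∪→ {C,T}; cost 1
[col 5] ASZ: children AS:{C,T}, Z:{T} ∩→ {T}; cost 0
[col 5] IQ: children I:{G}, Q:{A} ∪→ {A,G}; cost 1
[col 5] AIQSZ: children ASZ:{T}, IQ:{A,G} ∪→ {A,G,T}; cost 1
[col 5] FT: children F:{A}, T:{T} ∪→ {A,T}; cost 1
[col 5] AFIQSTZ: children AIQSZ:{A,G,T}, FT:{A,T} ∩→ {A,T}; cost 0
[col 6] AS: children A:{G}, S:{T} ∪→ {G,T}; cost 1
[col 6] ASZ: children AS:{G,T}, Z:{T} ∩→ {T}; cost 0
[col 6] IQ: children I:{C}, Q:{A} ∪→ {A,C}; cost 1
[col 6] AIQSZ: children ASZ:{T}, IQ:{A,C} ∪→ {A,C,T}; cost 1
[col 6] FT: children F:{A}, T:{T} ∪→ {A,T}; cost 1
[col 6] AFIQSTZ: children AIQSZ:{A,C,T}, FT:{A,T} ∩→ {A,T}; cost 0
[col 7] AS: children A:{T}, S:{G} ∪→ {G,T}; cost 1
[col 7] ASZ: children AS:{G,T}, Z:{C} ∪→ {C,G,T}; cost 1
[col 7] IQ: children I:{A}, Q:{C} ∪→ {A,C}; cost 1
[col 7] AIQSZ: children ASZ:{C,G,T}, IQ:{A,C} ∩→ {C}; cost 0
[col 7] FT: children F:{A}, T:{C} ∪→ {A,C}; cost 1
[col 7] AFIQSTZ: children AIQSZ:{C}, FT:{A,C} ∩→ {C}; cost 0
per-site changes: [3, 5, 4, 3, 3, 4, 4, 4]; total = 30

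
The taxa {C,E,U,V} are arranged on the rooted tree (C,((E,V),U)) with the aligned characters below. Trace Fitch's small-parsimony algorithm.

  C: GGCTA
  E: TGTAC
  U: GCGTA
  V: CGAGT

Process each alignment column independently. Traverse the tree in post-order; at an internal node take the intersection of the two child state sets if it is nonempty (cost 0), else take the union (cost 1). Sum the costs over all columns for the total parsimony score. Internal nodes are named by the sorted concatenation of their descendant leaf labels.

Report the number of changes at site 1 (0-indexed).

1

[col 0] EV: children E:{T}, V:{C} ∪→ {C,T}; cost 1
[col 0] EUV: children EV:{C,T}, U:{G} ∪→ {C,G,T}; cost 1
[col 0] CEUV: children C:{G}, EUV:{C,G,T} ∩→ {G}; cost 0
[col 1] EV: children E:{G}, V:{G} ∩→ {G}; cost 0
[col 1] EUV: children EV:{G}, U:{C} ∪→ {C,G}; cost 1
[col 1] CEUV: children C:{G}, EUV:{C,G} ∩→ {G}; cost 0
[col 2] EV: children E:{T}, V:{A} ∪→ {A,T}; cost 1
[col 2] EUV: children EV:{A,T}, U:{G} ∪→ {A,G,T}; cost 1
[col 2] CEUV: children C:{C}, EUV:{A,G,T} ∪→ {A,C,G,T}; cost 1
[col 3] EV: children E:{A}, V:{G} ∪→ {A,G}; cost 1
[col 3] EUV: children EV:{A,G}, U:{T} ∪→ {A,G,T}; cost 1
[col 3] CEUV: children C:{T}, EUV:{A,G,T} ∩→ {T}; cost 0
[col 4] EV: children E:{C}, V:{T} ∪→ {C,T}; cost 1
[col 4] EUV: children EV:{C,T}, U:{A} ∪→ {A,C,T}; cost 1
[col 4] CEUV: children C:{A}, EUV:{A,C,T} ∩→ {A}; cost 0
per-site changes: [2, 1, 3, 2, 2]; total = 10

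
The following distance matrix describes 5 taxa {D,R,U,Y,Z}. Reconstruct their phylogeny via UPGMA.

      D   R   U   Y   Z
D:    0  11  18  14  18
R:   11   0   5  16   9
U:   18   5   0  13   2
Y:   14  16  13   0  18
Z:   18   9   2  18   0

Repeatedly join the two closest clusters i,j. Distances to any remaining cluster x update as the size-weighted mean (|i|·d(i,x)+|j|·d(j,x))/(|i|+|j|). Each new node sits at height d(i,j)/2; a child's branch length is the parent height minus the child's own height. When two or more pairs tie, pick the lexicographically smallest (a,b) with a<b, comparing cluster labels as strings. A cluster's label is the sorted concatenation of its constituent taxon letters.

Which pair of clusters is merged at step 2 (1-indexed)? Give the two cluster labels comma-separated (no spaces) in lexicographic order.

iteration 1: select U,Z (d=2); attach at lengths (1, 1); label the merged cluster UZ
  updated: d(D,UZ)=18, d(R,UZ)=7, d(UZ,Y)=31/2
iteration 2: select R,UZ (d=7); attach at lengths (7/2, 5/2); label the merged cluster RUZ
  updated: d(D,RUZ)=47/3, d(RUZ,Y)=47/3
iteration 3: select D,Y (d=14); attach at lengths (7, 7); label the merged cluster DY
  updated: d(DY,RUZ)=47/3
iteration 4: select DY,RUZ (d=47/3); attach at lengths (5/6, 13/3); label the merged cluster DRUYZ
final tree: ((D:7,Y:7):5/6,(R:7/2,(U:1,Z:1):5/2):13/3)
total length: 163/6

R,UZ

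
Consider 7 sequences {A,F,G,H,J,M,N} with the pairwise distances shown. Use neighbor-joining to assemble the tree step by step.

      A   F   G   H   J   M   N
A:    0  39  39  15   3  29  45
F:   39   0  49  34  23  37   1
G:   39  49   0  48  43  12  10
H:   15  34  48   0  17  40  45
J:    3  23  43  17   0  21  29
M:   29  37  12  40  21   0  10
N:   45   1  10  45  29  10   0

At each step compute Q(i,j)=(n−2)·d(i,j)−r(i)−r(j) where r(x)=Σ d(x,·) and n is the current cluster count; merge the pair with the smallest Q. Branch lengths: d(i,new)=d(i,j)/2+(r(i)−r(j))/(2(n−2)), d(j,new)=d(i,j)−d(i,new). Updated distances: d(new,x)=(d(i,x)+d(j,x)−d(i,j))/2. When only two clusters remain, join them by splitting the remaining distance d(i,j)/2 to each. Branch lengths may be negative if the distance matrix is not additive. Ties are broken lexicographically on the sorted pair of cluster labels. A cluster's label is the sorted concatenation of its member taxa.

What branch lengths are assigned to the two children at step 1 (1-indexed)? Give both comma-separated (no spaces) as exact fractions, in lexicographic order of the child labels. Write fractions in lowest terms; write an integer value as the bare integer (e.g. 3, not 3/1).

step 1: merge (F,N) at d=1, Q=-318; branch lengths F→24/5, N→-19/5; new cluster FN
  updated: d(A,FN)=83/2, d(FN,G)=29, d(FN,H)=39, d(FN,J)=51/2, d(FN,M)=23
step 2: merge (G,M) at d=12, Q=-248; branch lengths G→47/4, M→1/4; new cluster GM
  updated: d(A,GM)=28, d(FN,GM)=20, d(GM,H)=38, d(GM,J)=26
step 3: merge (FN,GM) at d=20, Q=-178; branch lengths FN→37/3, GM→23/3; new cluster FGMN
  updated: d(A,FGMN)=99/4, d(FGMN,H)=57/2, d(FGMN,J)=63/4
step 4: merge (A,H) at d=15, Q=-293/4; branch lengths A→49/16, H→191/16; new cluster AH
  updated: d(AH,FGMN)=153/8, d(AH,J)=5/2
step 5: merge (AH,FGMN) at d=153/8, Q=-299/8; branch lengths AH→47/16, FGMN→259/16; new cluster AFGHMN
  updated: d(AFGHMN,J)=-7/16
step 6: merge (AFGHMN,J) at d=-7/16; branch lengths AFGHMN→-7/32, J→-7/32; new cluster AFGHJMN
final tree: (((A:49/16,H:191/16):47/16,((F:24/5,N:-19/5):37/3,(G:47/4,M:1/4):23/3):259/16):-7/32,J:-7/32)
total length: 1067/16

24/5,-19/5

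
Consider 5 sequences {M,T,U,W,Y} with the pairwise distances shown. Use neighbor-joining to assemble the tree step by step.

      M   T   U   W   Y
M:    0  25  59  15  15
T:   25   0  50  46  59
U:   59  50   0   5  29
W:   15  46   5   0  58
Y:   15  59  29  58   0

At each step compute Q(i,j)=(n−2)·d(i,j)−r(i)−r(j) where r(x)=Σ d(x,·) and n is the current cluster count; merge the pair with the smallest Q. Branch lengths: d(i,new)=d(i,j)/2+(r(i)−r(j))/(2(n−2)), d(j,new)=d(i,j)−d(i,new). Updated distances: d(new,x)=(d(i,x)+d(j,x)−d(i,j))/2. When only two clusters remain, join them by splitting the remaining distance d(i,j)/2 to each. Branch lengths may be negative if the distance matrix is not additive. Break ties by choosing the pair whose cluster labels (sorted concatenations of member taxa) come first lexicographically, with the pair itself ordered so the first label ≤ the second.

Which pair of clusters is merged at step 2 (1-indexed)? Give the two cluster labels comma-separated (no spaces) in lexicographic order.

M,Y

iteration 1: select U,W (d=5, Q=-252); attach at lengths (17/3, -2/3); label the merged cluster UW
  updated: d(M,UW)=69/2, d(T,UW)=91/2, d(UW,Y)=41
iteration 2: select M,Y (d=15, Q=-319/2); attach at lengths (-21/8, 141/8); label the merged cluster MY
  updated: d(MY,T)=69/2, d(MY,UW)=121/4
iteration 3: select MY,T (d=69/2, Q=-441/4); attach at lengths (77/8, 199/8); label the merged cluster MTY
  updated: d(MTY,UW)=165/8
iteration 4: select MTY,UW (d=165/8); attach at lengths (165/16, 165/16); label the merged cluster MTUWY
final tree: (((M:-21/8,Y:141/8):77/8,T:199/8):165/16,(U:17/3,W:-2/3):165/16)
total length: 601/8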